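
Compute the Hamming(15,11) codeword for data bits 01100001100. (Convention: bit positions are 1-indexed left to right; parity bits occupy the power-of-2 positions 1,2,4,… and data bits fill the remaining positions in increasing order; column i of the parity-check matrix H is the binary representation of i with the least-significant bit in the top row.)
Codeword c = d · G (mod 2), d = 01100001100:
  c[0] = d·G[:,0] = (01100001100)·(11011010101) mod 2 = 0+1+0+0+0+0+0+0+1+0+0 mod 2 = 0
  c[1] = d·G[:,1] = (01100001100)·(10110110011) mod 2 = 0+0+1+0+0+0+0+0+0+0+0 mod 2 = 1
  c[2] = d·G[:,2] = (01100001100)·(10000000000) mod 2 = 0+0+0+0+0+0+0+0+0+0+0 mod 2 = 0
  c[3] = d·G[:,3] = (01100001100)·(01110001111) mod 2 = 0+1+1+0+0+0+0+1+1+0+0 mod 2 = 0
  c[4] = d·G[:,4] = (01100001100)·(01000000000) mod 2 = 0+1+0+0+0+0+0+0+0+0+0 mod 2 = 1
  c[5] = d·G[:,5] = (01100001100)·(00100000000) mod 2 = 0+0+1+0+0+0+0+0+0+0+0 mod 2 = 1
  c[6] = d·G[:,6] = (01100001100)·(00010000000) mod 2 = 0+0+0+0+0+0+0+0+0+0+0 mod 2 = 0
  c[7] = d·G[:,7] = (01100001100)·(00001111111) mod 2 = 0+0+0+0+0+0+0+1+1+0+0 mod 2 = 0
  c[8] = d·G[:,8] = (01100001100)·(00001000000) mod 2 = 0+0+0+0+0+0+0+0+0+0+0 mod 2 = 0
  c[9] = d·G[:,9] = (01100001100)·(00000100000) mod 2 = 0+0+0+0+0+0+0+0+0+0+0 mod 2 = 0
  c[10] = d·G[:,10] = (01100001100)·(00000010000) mod 2 = 0+0+0+0+0+0+0+0+0+0+0 mod 2 = 0
  c[11] = d·G[:,11] = (01100001100)·(00000001000) mod 2 = 0+0+0+0+0+0+0+1+0+0+0 mod 2 = 1
  c[12] = d·G[:,12] = (01100001100)·(00000000100) mod 2 = 0+0+0+0+0+0+0+0+1+0+0 mod 2 = 1
  c[13] = d·G[:,13] = (01100001100)·(00000000010) mod 2 = 0+0+0+0+0+0+0+0+0+0+0 mod 2 = 0
  c[14] = d·G[:,14] = (01100001100)·(00000000001) mod 2 = 0+0+0+0+0+0+0+0+0+0+0 mod 2 = 0
Codeword = 010011000001100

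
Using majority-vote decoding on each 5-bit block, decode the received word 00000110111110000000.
Split into 5-bit blocks and majority-vote each:
  block 1 = 00000: 0 ones, 5 zeros → 0
  block 2 = 11011: 4 ones, 1 zeros → 1
  block 3 = 11100: 3 ones, 2 zeros → 1
  block 4 = 00000: 0 ones, 5 zeros → 0
Decoded = 0110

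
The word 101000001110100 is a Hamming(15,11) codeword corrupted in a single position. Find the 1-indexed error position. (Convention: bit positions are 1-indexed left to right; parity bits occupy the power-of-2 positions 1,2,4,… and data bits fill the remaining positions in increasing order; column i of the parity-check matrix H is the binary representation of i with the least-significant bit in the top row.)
Syndrome s = H · r^T (mod 2), r = 101000001110100:
  s[0] = (101010101010101)·(101000001110100) mod 2 = 1+0+1+0+0+0+0+0+1+0+1+0+1+0+0 mod 2 = 1
  s[1] = (011001100110011)·(101000001110100) mod 2 = 0+0+1+0+0+0+0+0+0+1+1+0+0+0+0 mod 2 = 1
  s[2] = (000111100001111)·(101000001110100) mod 2 = 0+0+0+0+0+0+0+0+0+0+0+0+1+0+0 mod 2 = 1
  s[3] = (000000011111111)·(101000001110100) mod 2 = 0+0+0+0+0+0+0+0+1+1+1+0+1+0+0 mod 2 = 0
Syndrome = 1110
Column i of H is the binary representation of i, so the syndrome is the binary index of the flipped bit.
Read s = 1110 with s[0] as LSB: 1·2^0 + 1·2^1 + 1·2^2 + 0·2^3 = 7.
Error is at bit position 7.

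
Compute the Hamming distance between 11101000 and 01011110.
XOR = 10110110, count of 1s = 5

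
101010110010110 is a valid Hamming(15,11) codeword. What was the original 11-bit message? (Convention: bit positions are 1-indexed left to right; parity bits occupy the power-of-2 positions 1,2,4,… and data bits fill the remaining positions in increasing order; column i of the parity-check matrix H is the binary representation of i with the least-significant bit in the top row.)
Parity bits occupy power-of-2 positions; data bits are at positions {3,5,6,7,9,10,11,12,13,14,15} (1-indexed).
Extract: c[3]=1 c[5]=1 c[6]=0 c[7]=1 c[9]=0 c[10]=0 c[11]=1 c[12]=0 c[13]=1 c[14]=1 c[15]=0
Data = 11010010110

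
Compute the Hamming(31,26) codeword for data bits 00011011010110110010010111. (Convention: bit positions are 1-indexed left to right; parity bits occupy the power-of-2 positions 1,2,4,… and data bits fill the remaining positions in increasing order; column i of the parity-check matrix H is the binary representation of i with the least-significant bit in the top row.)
Codeword c = d · G (mod 2), d = 00011011010110110010010111:
  c[0] = d·G[:,0] = (00011011010110110010010111)·(11011010101101010101010101) mod 2 = 0+0+0+1+1+0+1+0+0+0+0+1+0+0+0+1+0+0+0+0+0+1+0+1+0+1 mod 2 = 0
  c[1] = d·G[:,1] = (00011011010110110010010111)·(10110110011011001100110011) mod 2 = 0+0+0+1+0+0+1+0+0+1+0+0+1+0+0+0+0+0+0+0+0+1+0+0+1+1 mod 2 = 1
  c[2] = d·G[:,2] = (00011011010110110010010111)·(10000000000000000000000000) mod 2 = 0+0+0+0+0+0+0+0+0+0+0+0+0+0+0+0+0+0+0+0+0+0+0+0+0+0 mod 2 = 0
  c[3] = d·G[:,3] = (00011011010110110010010111)·(01110001111000111100001111) mod 2 = 0+0+0+1+0+0+0+1+0+1+0+0+0+0+1+1+0+0+0+0+0+0+0+1+1+1 mod 2 = 0
  c[4] = d·G[:,4] = (00011011010110110010010111)·(01000000000000000000000000) mod 2 = 0+0+0+0+0+0+0+0+0+0+0+0+0+0+0+0+0+0+0+0+0+0+0+0+0+0 mod 2 = 0
  c[5] = d·G[:,5] = (00011011010110110010010111)·(00100000000000000000000000) mod 2 = 0+0+0+0+0+0+0+0+0+0+0+0+0+0+0+0+0+0+0+0+0+0+0+0+0+0 mod 2 = 0
  c[6] = d·G[:,6] = (00011011010110110010010111)·(00010000000000000000000000) mod 2 = 0+0+0+1+0+0+0+0+0+0+0+0+0+0+0+0+0+0+0+0+0+0+0+0+0+0 mod 2 = 1
  c[7] = d·G[:,7] = (00011011010110110010010111)·(00001111111000000011111111) mod 2 = 0+0+0+0+1+0+1+1+0+1+0+0+0+0+0+0+0+0+1+0+0+1+0+1+1+1 mod 2 = 1
  c[8] = d·G[:,8] = (00011011010110110010010111)·(00001000000000000000000000) mod 2 = 0+0+0+0+1+0+0+0+0+0+0+0+0+0+0+0+0+0+0+0+0+0+0+0+0+0 mod 2 = 1
  c[9] = d·G[:,9] = (00011011010110110010010111)·(00000100000000000000000000) mod 2 = 0+0+0+0+0+0+0+0+0+0+0+0+0+0+0+0+0+0+0+0+0+0+0+0+0+0 mod 2 = 0
  c[10] = d·G[:,10] = (00011011010110110010010111)·(00000010000000000000000000) mod 2 = 0+0+0+0+0+0+1+0+0+0+0+0+0+0+0+0+0+0+0+0+0+0+0+0+0+0 mod 2 = 1
  c[11] = d·G[:,11] = (00011011010110110010010111)·(00000001000000000000000000) mod 2 = 0+0+0+0+0+0+0+1+0+0+0+0+0+0+0+0+0+0+0+0+0+0+0+0+0+0 mod 2 = 1
  c[12] = d·G[:,12] = (00011011010110110010010111)·(00000000100000000000000000) mod 2 = 0+0+0+0+0+0+0+0+0+0+0+0+0+0+0+0+0+0+0+0+0+0+0+0+0+0 mod 2 = 0
  c[13] = d·G[:,13] = (00011011010110110010010111)·(00000000010000000000000000) mod 2 = 0+0+0+0+0+0+0+0+0+1+0+0+0+0+0+0+0+0+0+0+0+0+0+0+0+0 mod 2 = 1
  c[14] = d·G[:,14] = (00011011010110110010010111)·(00000000001000000000000000) mod 2 = 0+0+0+0+0+0+0+0+0+0+0+0+0+0+0+0+0+0+0+0+0+0+0+0+0+0 mod 2 = 0
  c[15] = d·G[:,15] = (00011011010110110010010111)·(00000000000111111111111111) mod 2 = 0+0+0+0+0+0+0+0+0+0+0+1+1+0+1+1+0+0+1+0+0+1+0+1+1+1 mod 2 = 1
  c[16] = d·G[:,16] = (00011011010110110010010111)·(00000000000100000000000000) mod 2 = 0+0+0+0+0+0+0+0+0+0+0+1+0+0+0+0+0+0+0+0+0+0+0+0+0+0 mod 2 = 1
  c[17] = d·G[:,17] = (00011011010110110010010111)·(00000000000010000000000000) mod 2 = 0+0+0+0+0+0+0+0+0+0+0+0+1+0+0+0+0+0+0+0+0+0+0+0+0+0 mod 2 = 1
  c[18] = d·G[:,18] = (00011011010110110010010111)·(00000000000001000000000000) mod 2 = 0+0+0+0+0+0+0+0+0+0+0+0+0+0+0+0+0+0+0+0+0+0+0+0+0+0 mod 2 = 0
  c[19] = d·G[:,19] = (00011011010110110010010111)·(00000000000000100000000000) mod 2 = 0+0+0+0+0+0+0+0+0+0+0+0+0+0+1+0+0+0+0+0+0+0+0+0+0+0 mod 2 = 1
  c[20] = d·G[:,20] = (00011011010110110010010111)·(00000000000000010000000000) mod 2 = 0+0+0+0+0+0+0+0+0+0+0+0+0+0+0+1+0+0+0+0+0+0+0+0+0+0 mod 2 = 1
  c[21] = d·G[:,21] = (00011011010110110010010111)·(00000000000000001000000000) mod 2 = 0+0+0+0+0+0+0+0+0+0+0+0+0+0+0+0+0+0+0+0+0+0+0+0+0+0 mod 2 = 0
  c[22] = d·G[:,22] = (00011011010110110010010111)·(00000000000000000100000000) mod 2 = 0+0+0+0+0+0+0+0+0+0+0+0+0+0+0+0+0+0+0+0+0+0+0+0+0+0 mod 2 = 0
  c[23] = d·G[:,23] = (00011011010110110010010111)·(00000000000000000010000000) mod 2 = 0+0+0+0+0+0+0+0+0+0+0+0+0+0+0+0+0+0+1+0+0+0+0+0+0+0 mod 2 = 1
  c[24] = d·G[:,24] = (00011011010110110010010111)·(00000000000000000001000000) mod 2 = 0+0+0+0+0+0+0+0+0+0+0+0+0+0+0+0+0+0+0+0+0+0+0+0+0+0 mod 2 = 0
  c[25] = d·G[:,25] = (00011011010110110010010111)·(00000000000000000000100000) mod 2 = 0+0+0+0+0+0+0+0+0+0+0+0+0+0+0+0+0+0+0+0+0+0+0+0+0+0 mod 2 = 0
  c[26] = d·G[:,26] = (00011011010110110010010111)·(00000000000000000000010000) mod 2 = 0+0+0+0+0+0+0+0+0+0+0+0+0+0+0+0+0+0+0+0+0+1+0+0+0+0 mod 2 = 1
  c[27] = d·G[:,27] = (00011011010110110010010111)·(00000000000000000000001000) mod 2 = 0+0+0+0+0+0+0+0+0+0+0+0+0+0+0+0+0+0+0+0+0+0+0+0+0+0 mod 2 = 0
  c[28] = d·G[:,28] = (00011011010110110010010111)·(00000000000000000000000100) mod 2 = 0+0+0+0+0+0+0+0+0+0+0+0+0+0+0+0+0+0+0+0+0+0+0+1+0+0 mod 2 = 1
  c[29] = d·G[:,29] = (00011011010110110010010111)·(00000000000000000000000010) mod 2 = 0+0+0+0+0+0+0+0+0+0+0+0+0+0+0+0+0+0+0+0+0+0+0+0+1+0 mod 2 = 1
  c[30] = d·G[:,30] = (00011011010110110010010111)·(00000000000000000000000001) mod 2 = 0+0+0+0+0+0+0+0+0+0+0+0+0+0+0+0+0+0+0+0+0+0+0+0+0+1 mod 2 = 1
Codeword = 0100001110110101110110010010111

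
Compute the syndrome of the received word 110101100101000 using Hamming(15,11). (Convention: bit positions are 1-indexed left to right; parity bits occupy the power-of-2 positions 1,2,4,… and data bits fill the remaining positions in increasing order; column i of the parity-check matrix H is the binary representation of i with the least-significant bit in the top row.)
Syndrome s = H · r^T (mod 2), r = 110101100101000:
  s[0] = (101010101010101)·(110101100101000) mod 2 = 1+0+0+0+0+0+1+0+0+0+0+0+0+0+0 mod 2 = 0
  s[1] = (011001100110011)·(110101100101000) mod 2 = 0+1+0+0+0+1+1+0+0+1+0+0+0+0+0 mod 2 = 0
  s[2] = (000111100001111)·(110101100101000) mod 2 = 0+0+0+1+0+1+1+0+0+0+0+1+0+0+0 mod 2 = 0
  s[3] = (000000011111111)·(110101100101000) mod 2 = 0+0+0+0+0+0+0+0+0+1+0+1+0+0+0 mod 2 = 0
Syndrome = 0000
s = 0: no error detected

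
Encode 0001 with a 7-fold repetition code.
Repeat each bit 7× and concatenate:
0→0000000  0→0000000  0→0000000  1→1111111
Codeword = 0000000000000000000001111111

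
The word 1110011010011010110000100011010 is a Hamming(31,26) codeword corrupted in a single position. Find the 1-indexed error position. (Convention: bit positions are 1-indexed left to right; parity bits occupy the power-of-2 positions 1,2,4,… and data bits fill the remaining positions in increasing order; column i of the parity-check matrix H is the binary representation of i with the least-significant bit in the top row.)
Syndrome s = H · r^T (mod 2), r = 1110011010011010110000100011010:
  s[0] = (1010101010101010101010101010101)·(1110011010011010110000100011010) mod 2 = 1+0+1+0+0+0+1+0+1+0+0+0+1+0+1+0+1+0+0+0+0+0+1+0+0+0+1+0+0+0+0 mod 2 = 1
  s[1] = (0110011001100110011001100110011)·(1110011010011010110000100011010) mod 2 = 0+1+1+0+0+1+1+0+0+0+0+0+0+0+1+0+0+1+0+0+0+0+1+0+0+0+1+0+0+1+0 mod 2 = 1
  s[2] = (0001111000011110000111100001111)·(1110011010011010110000100011010) mod 2 = 0+0+0+0+0+1+1+0+0+0+0+1+1+0+1+0+0+0+0+0+0+0+1+0+0+0+0+1+0+1+0 mod 2 = 0
  s[3] = (0000000111111110000000011111111)·(1110011010011010110000100011010) mod 2 = 0+0+0+0+0+0+0+0+1+0+0+1+1+0+1+0+0+0+0+0+0+0+0+0+0+0+1+1+0+1+0 mod 2 = 1
  s[4] = (0000000000000001111111111111111)·(1110011010011010110000100011010) mod 2 = 0+0+0+0+0+0+0+0+0+0+0+0+0+0+0+0+1+1+0+0+0+0+1+0+0+0+1+1+0+1+0 mod 2 = 0
Syndrome = 11010
Column i of H is the binary representation of i, so the syndrome is the binary index of the flipped bit.
Read s = 11010 with s[0] as LSB: 1·2^0 + 1·2^1 + 0·2^2 + 1·2^3 + 0·2^4 = 11.
Error is at bit position 11.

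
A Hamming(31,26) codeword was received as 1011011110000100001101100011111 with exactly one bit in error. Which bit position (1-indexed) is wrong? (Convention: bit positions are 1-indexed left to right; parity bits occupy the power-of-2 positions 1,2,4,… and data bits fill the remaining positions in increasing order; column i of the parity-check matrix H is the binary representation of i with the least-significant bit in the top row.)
Syndrome s = H · r^T (mod 2), r = 1011011110000100001101100011111:
  s[0] = (1010101010101010101010101010101)·(1011011110000100001101100011111) mod 2 = 1+0+1+0+0+0+1+0+1+0+0+0+0+0+0+0+0+0+1+0+0+0+1+0+0+0+1+0+1+0+1 mod 2 = 1
  s[1] = (0110011001100110011001100110011)·(1011011110000100001101100011111) mod 2 = 0+0+1+0+0+1+1+0+0+0+0+0+0+1+0+0+0+0+1+0+0+1+1+0+0+0+1+0+0+1+1 mod 2 = 0
  s[2] = (0001111000011110000111100001111)·(1011011110000100001101100011111) mod 2 = 0+0+0+1+0+1+1+0+0+0+0+0+0+1+0+0+0+0+0+1+0+1+1+0+0+0+0+1+1+1+1 mod 2 = 1
  s[3] = (0000000111111110000000011111111)·(1011011110000100001101100011111) mod 2 = 0+0+0+0+0+0+0+1+1+0+0+0+0+1+0+0+0+0+0+0+0+0+0+0+0+0+1+1+1+1+1 mod 2 = 0
  s[4] = (0000000000000001111111111111111)·(1011011110000100001101100011111) mod 2 = 0+0+0+0+0+0+0+0+0+0+0+0+0+0+0+0+0+0+1+1+0+1+1+0+0+0+1+1+1+1+1 mod 2 = 1
Syndrome = 10101
Column i of H is the binary representation of i, so the syndrome is the binary index of the flipped bit.
Read s = 10101 with s[0] as LSB: 1·2^0 + 0·2^1 + 1·2^2 + 0·2^3 + 1·2^4 = 21.
Error is at bit position 21.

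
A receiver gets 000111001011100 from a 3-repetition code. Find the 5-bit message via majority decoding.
Split into 3-bit blocks and majority-vote each:
  block 1 = 000: 0 ones, 3 zeros → 0
  block 2 = 111: 3 ones, 0 zeros → 1
  block 3 = 001: 1 ones, 2 zeros → 0
  block 4 = 011: 2 ones, 1 zeros → 1
  block 5 = 100: 1 ones, 2 zeros → 0
Decoded = 01010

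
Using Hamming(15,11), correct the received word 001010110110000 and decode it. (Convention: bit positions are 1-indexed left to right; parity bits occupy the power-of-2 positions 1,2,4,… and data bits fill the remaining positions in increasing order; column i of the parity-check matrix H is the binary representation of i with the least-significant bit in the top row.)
Syndrome s = H · r^T (mod 2), r = 001010110110000:
  s[0] = (101010101010101)·(001010110110000) mod 2 = 0+0+1+0+1+0+1+0+0+0+1+0+0+0+0 mod 2 = 0
  s[1] = (011001100110011)·(001010110110000) mod 2 = 0+0+1+0+0+0+1+0+0+1+1+0+0+0+0 mod 2 = 0
  s[2] = (000111100001111)·(001010110110000) mod 2 = 0+0+0+0+1+0+1+0+0+0+0+0+0+0+0 mod 2 = 0
  s[3] = (000000011111111)·(001010110110000) mod 2 = 0+0+0+0+0+0+0+1+0+1+1+0+0+0+0 mod 2 = 1
Syndrome = 0001
Column 8 of H equals this syndrome → error at bit 8 (1-indexed).
Flip bit 8: 001010110110000 → 001010100110000
Extract data bits at positions {3,5,6,7,9,10,11,12,13,14,15}: 11010110000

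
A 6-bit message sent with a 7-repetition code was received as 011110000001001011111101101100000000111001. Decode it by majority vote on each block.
Split into 7-bit blocks and majority-vote each:
  block 1 = 0111100: 4 ones, 3 zeros → 1
  block 2 = 0000100: 1 ones, 6 zeros → 0
  block 3 = 1011111: 6 ones, 1 zeros → 1
  block 4 = 1011011: 5 ones, 2 zeros → 1
  block 5 = 0000000: 0 ones, 7 zeros → 0
  block 6 = 0111001: 4 ones, 3 zeros → 1
Decoded = 101101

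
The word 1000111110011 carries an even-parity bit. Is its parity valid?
Sum of all bits: 1+0+0+0+1+1+1+1+1+0+0+1+1 = 8; 8 mod 2 = 0. Result is 0 → valid parity.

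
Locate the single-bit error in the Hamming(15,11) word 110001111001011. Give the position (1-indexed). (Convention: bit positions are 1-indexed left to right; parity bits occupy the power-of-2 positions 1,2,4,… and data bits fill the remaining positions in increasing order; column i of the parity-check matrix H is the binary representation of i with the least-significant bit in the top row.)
Syndrome s = H · r^T (mod 2), r = 110001111001011:
  s[0] = (101010101010101)·(110001111001011) mod 2 = 1+0+0+0+0+0+1+0+1+0+0+0+0+0+1 mod 2 = 0
  s[1] = (011001100110011)·(110001111001011) mod 2 = 0+1+0+0+0+1+1+0+0+0+0+0+0+1+1 mod 2 = 1
  s[2] = (000111100001111)·(110001111001011) mod 2 = 0+0+0+0+0+1+1+0+0+0+0+1+0+1+1 mod 2 = 1
  s[3] = (000000011111111)·(110001111001011) mod 2 = 0+0+0+0+0+0+0+1+1+0+0+1+0+1+1 mod 2 = 1
Syndrome = 0111
Column i of H is the binary representation of i, so the syndrome is the binary index of the flipped bit.
Read s = 0111 with s[0] as LSB: 0·2^0 + 1·2^1 + 1·2^2 + 1·2^3 = 14.
Error is at bit position 14.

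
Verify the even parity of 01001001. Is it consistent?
Sum of all bits: 0+1+0+0+1+0+0+1 = 3; 3 mod 2 = 1. Result is 1 → parity error detected.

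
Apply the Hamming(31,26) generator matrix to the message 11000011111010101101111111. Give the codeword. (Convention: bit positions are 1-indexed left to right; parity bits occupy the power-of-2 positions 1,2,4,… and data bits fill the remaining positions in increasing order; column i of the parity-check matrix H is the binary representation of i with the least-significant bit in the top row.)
Codeword c = d · G (mod 2), d = 11000011111010101101111111:
  c[0] = d·G[:,0] = (11000011111010101101111111)·(11011010101101010101010101) mod 2 = 1+1+0+0+0+0+1+0+1+0+1+0+0+0+0+0+0+1+0+1+0+1+0+1+0+1 mod 2 = 0
  c[1] = d·G[:,1] = (11000011111010101101111111)·(10110110011011001100110011) mod 2 = 1+0+0+0+0+0+1+0+0+1+1+0+1+0+0+0+1+1+0+0+1+1+0+0+1+1 mod 2 = 1
  c[2] = d·G[:,2] = (11000011111010101101111111)·(10000000000000000000000000) mod 2 = 1+0+0+0+0+0+0+0+0+0+0+0+0+0+0+0+0+0+0+0+0+0+0+0+0+0 mod 2 = 1
  c[3] = d·G[:,3] = (11000011111010101101111111)·(01110001111000111100001111) mod 2 = 0+1+0+0+0+0+0+1+1+1+1+0+0+0+1+0+1+1+0+0+0+0+1+1+1+1 mod 2 = 0
  c[4] = d·G[:,4] = (11000011111010101101111111)·(01000000000000000000000000) mod 2 = 0+1+0+0+0+0+0+0+0+0+0+0+0+0+0+0+0+0+0+0+0+0+0+0+0+0 mod 2 = 1
  c[5] = d·G[:,5] = (11000011111010101101111111)·(00100000000000000000000000) mod 2 = 0+0+0+0+0+0+0+0+0+0+0+0+0+0+0+0+0+0+0+0+0+0+0+0+0+0 mod 2 = 0
  c[6] = d·G[:,6] = (11000011111010101101111111)·(00010000000000000000000000) mod 2 = 0+0+0+0+0+0+0+0+0+0+0+0+0+0+0+0+0+0+0+0+0+0+0+0+0+0 mod 2 = 0
  c[7] = d·G[:,7] = (11000011111010101101111111)·(00001111111000000011111111) mod 2 = 0+0+0+0+0+0+1+1+1+1+1+0+0+0+0+0+0+0+0+1+1+1+1+1+1+1 mod 2 = 0
  c[8] = d·G[:,8] = (11000011111010101101111111)·(00001000000000000000000000) mod 2 = 0+0+0+0+0+0+0+0+0+0+0+0+0+0+0+0+0+0+0+0+0+0+0+0+0+0 mod 2 = 0
  c[9] = d·G[:,9] = (11000011111010101101111111)·(00000100000000000000000000) mod 2 = 0+0+0+0+0+0+0+0+0+0+0+0+0+0+0+0+0+0+0+0+0+0+0+0+0+0 mod 2 = 0
  c[10] = d·G[:,10] = (11000011111010101101111111)·(00000010000000000000000000) mod 2 = 0+0+0+0+0+0+1+0+0+0+0+0+0+0+0+0+0+0+0+0+0+0+0+0+0+0 mod 2 = 1
  c[11] = d·G[:,11] = (11000011111010101101111111)·(00000001000000000000000000) mod 2 = 0+0+0+0+0+0+0+1+0+0+0+0+0+0+0+0+0+0+0+0+0+0+0+0+0+0 mod 2 = 1
  c[12] = d·G[:,12] = (11000011111010101101111111)·(00000000100000000000000000) mod 2 = 0+0+0+0+0+0+0+0+1+0+0+0+0+0+0+0+0+0+0+0+0+0+0+0+0+0 mod 2 = 1
  c[13] = d·G[:,13] = (11000011111010101101111111)·(00000000010000000000000000) mod 2 = 0+0+0+0+0+0+0+0+0+1+0+0+0+0+0+0+0+0+0+0+0+0+0+0+0+0 mod 2 = 1
  c[14] = d·G[:,14] = (11000011111010101101111111)·(00000000001000000000000000) mod 2 = 0+0+0+0+0+0+0+0+0+0+1+0+0+0+0+0+0+0+0+0+0+0+0+0+0+0 mod 2 = 1
  c[15] = d·G[:,15] = (11000011111010101101111111)·(00000000000111111111111111) mod 2 = 0+0+0+0+0+0+0+0+0+0+0+0+1+0+1+0+1+1+0+1+1+1+1+1+1+1 mod 2 = 1
  c[16] = d·G[:,16] = (11000011111010101101111111)·(00000000000100000000000000) mod 2 = 0+0+0+0+0+0+0+0+0+0+0+0+0+0+0+0+0+0+0+0+0+0+0+0+0+0 mod 2 = 0
  c[17] = d·G[:,17] = (11000011111010101101111111)·(00000000000010000000000000) mod 2 = 0+0+0+0+0+0+0+0+0+0+0+0+1+0+0+0+0+0+0+0+0+0+0+0+0+0 mod 2 = 1
  c[18] = d·G[:,18] = (11000011111010101101111111)·(00000000000001000000000000) mod 2 = 0+0+0+0+0+0+0+0+0+0+0+0+0+0+0+0+0+0+0+0+0+0+0+0+0+0 mod 2 = 0
  c[19] = d·G[:,19] = (11000011111010101101111111)·(00000000000000100000000000) mod 2 = 0+0+0+0+0+0+0+0+0+0+0+0+0+0+1+0+0+0+0+0+0+0+0+0+0+0 mod 2 = 1
  c[20] = d·G[:,20] = (11000011111010101101111111)·(00000000000000010000000000) mod 2 = 0+0+0+0+0+0+0+0+0+0+0+0+0+0+0+0+0+0+0+0+0+0+0+0+0+0 mod 2 = 0
  c[21] = d·G[:,21] = (11000011111010101101111111)·(00000000000000001000000000) mod 2 = 0+0+0+0+0+0+0+0+0+0+0+0+0+0+0+0+1+0+0+0+0+0+0+0+0+0 mod 2 = 1
  c[22] = d·G[:,22] = (11000011111010101101111111)·(00000000000000000100000000) mod 2 = 0+0+0+0+0+0+0+0+0+0+0+0+0+0+0+0+0+1+0+0+0+0+0+0+0+0 mod 2 = 1
  c[23] = d·G[:,23] = (11000011111010101101111111)·(00000000000000000010000000) mod 2 = 0+0+0+0+0+0+0+0+0+0+0+0+0+0+0+0+0+0+0+0+0+0+0+0+0+0 mod 2 = 0
  c[24] = d·G[:,24] = (11000011111010101101111111)·(00000000000000000001000000) mod 2 = 0+0+0+0+0+0+0+0+0+0+0+0+0+0+0+0+0+0+0+1+0+0+0+0+0+0 mod 2 = 1
  c[25] = d·G[:,25] = (11000011111010101101111111)·(00000000000000000000100000) mod 2 = 0+0+0+0+0+0+0+0+0+0+0+0+0+0+0+0+0+0+0+0+1+0+0+0+0+0 mod 2 = 1
  c[26] = d·G[:,26] = (11000011111010101101111111)·(00000000000000000000010000) mod 2 = 0+0+0+0+0+0+0+0+0+0+0+0+0+0+0+0+0+0+0+0+0+1+0+0+0+0 mod 2 = 1
  c[27] = d·G[:,27] = (11000011111010101101111111)·(00000000000000000000001000) mod 2 = 0+0+0+0+0+0+0+0+0+0+0+0+0+0+0+0+0+0+0+0+0+0+1+0+0+0 mod 2 = 1
  c[28] = d·G[:,28] = (11000011111010101101111111)·(00000000000000000000000100) mod 2 = 0+0+0+0+0+0+0+0+0+0+0+0+0+0+0+0+0+0+0+0+0+0+0+1+0+0 mod 2 = 1
  c[29] = d·G[:,29] = (11000011111010101101111111)·(00000000000000000000000010) mod 2 = 0+0+0+0+0+0+0+0+0+0+0+0+0+0+0+0+0+0+0+0+0+0+0+0+1+0 mod 2 = 1
  c[30] = d·G[:,30] = (11000011111010101101111111)·(00000000000000000000000001) mod 2 = 0+0+0+0+0+0+0+0+0+0+0+0+0+0+0+0+0+0+0+0+0+0+0+0+0+1 mod 2 = 1
Codeword = 0110100000111111010101101111111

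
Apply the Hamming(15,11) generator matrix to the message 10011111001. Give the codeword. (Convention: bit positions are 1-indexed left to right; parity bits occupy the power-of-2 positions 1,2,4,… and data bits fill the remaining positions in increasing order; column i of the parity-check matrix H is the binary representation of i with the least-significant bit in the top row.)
Codeword c = d · G (mod 2), d = 10011111001:
  c[0] = d·G[:,0] = (10011111001)·(11011010101) mod 2 = 1+0+0+1+1+0+1+0+0+0+1 mod 2 = 1
  c[1] = d·G[:,1] = (10011111001)·(10110110011) mod 2 = 1+0+0+1+0+1+1+0+0+0+1 mod 2 = 1
  c[2] = d·G[:,2] = (10011111001)·(10000000000) mod 2 = 1+0+0+0+0+0+0+0+0+0+0 mod 2 = 1
  c[3] = d·G[:,3] = (10011111001)·(01110001111) mod 2 = 0+0+0+1+0+0+0+1+0+0+1 mod 2 = 1
  c[4] = d·G[:,4] = (10011111001)·(01000000000) mod 2 = 0+0+0+0+0+0+0+0+0+0+0 mod 2 = 0
  c[5] = d·G[:,5] = (10011111001)·(00100000000) mod 2 = 0+0+0+0+0+0+0+0+0+0+0 mod 2 = 0
  c[6] = d·G[:,6] = (10011111001)·(00010000000) mod 2 = 0+0+0+1+0+0+0+0+0+0+0 mod 2 = 1
  c[7] = d·G[:,7] = (10011111001)·(00001111111) mod 2 = 0+0+0+0+1+1+1+1+0+0+1 mod 2 = 1
  c[8] = d·G[:,8] = (10011111001)·(00001000000) mod 2 = 0+0+0+0+1+0+0+0+0+0+0 mod 2 = 1
  c[9] = d·G[:,9] = (10011111001)·(00000100000) mod 2 = 0+0+0+0+0+1+0+0+0+0+0 mod 2 = 1
  c[10] = d·G[:,10] = (10011111001)·(00000010000) mod 2 = 0+0+0+0+0+0+1+0+0+0+0 mod 2 = 1
  c[11] = d·G[:,11] = (10011111001)·(00000001000) mod 2 = 0+0+0+0+0+0+0+1+0+0+0 mod 2 = 1
  c[12] = d·G[:,12] = (10011111001)·(00000000100) mod 2 = 0+0+0+0+0+0+0+0+0+0+0 mod 2 = 0
  c[13] = d·G[:,13] = (10011111001)·(00000000010) mod 2 = 0+0+0+0+0+0+0+0+0+0+0 mod 2 = 0
  c[14] = d·G[:,14] = (10011111001)·(00000000001) mod 2 = 0+0+0+0+0+0+0+0+0+0+1 mod 2 = 1
Codeword = 111100111111001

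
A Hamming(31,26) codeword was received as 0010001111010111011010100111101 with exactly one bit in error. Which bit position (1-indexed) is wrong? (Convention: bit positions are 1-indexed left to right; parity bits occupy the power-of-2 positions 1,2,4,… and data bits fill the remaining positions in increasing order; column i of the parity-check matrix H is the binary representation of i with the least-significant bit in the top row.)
Syndrome s = H · r^T (mod 2), r = 0010001111010111011010100111101:
  s[0] = (1010101010101010101010101010101)·(0010001111010111011010100111101) mod 2 = 0+0+1+0+0+0+1+0+1+0+0+0+0+0+1+0+0+0+1+0+1+0+1+0+0+0+1+0+1+0+1 mod 2 = 0
  s[1] = (0110011001100110011001100110011)·(0010001111010111011010100111101) mod 2 = 0+0+1+0+0+0+1+0+0+1+0+0+0+1+1+0+0+1+1+0+0+0+1+0+0+1+1+0+0+0+1 mod 2 = 1
  s[2] = (0001111000011110000111100001111)·(0010001111010111011010100111101) mod 2 = 0+0+0+0+0+0+1+0+0+0+0+1+0+1+1+0+0+0+0+0+1+0+1+0+0+0+0+1+1+0+1 mod 2 = 1
  s[3] = (0000000111111110000000011111111)·(0010001111010111011010100111101) mod 2 = 0+0+0+0+0+0+0+1+1+1+0+1+0+1+1+0+0+0+0+0+0+0+0+0+0+1+1+1+1+0+1 mod 2 = 1
  s[4] = (0000000000000001111111111111111)·(0010001111010111011010100111101) mod 2 = 0+0+0+0+0+0+0+0+0+0+0+0+0+0+0+1+0+1+1+0+1+0+1+0+0+1+1+1+1+0+1 mod 2 = 0
Syndrome = 01110
Column i of H is the binary representation of i, so the syndrome is the binary index of the flipped bit.
Read s = 01110 with s[0] as LSB: 0·2^0 + 1·2^1 + 1·2^2 + 1·2^3 + 0·2^4 = 14.
Error is at bit position 14.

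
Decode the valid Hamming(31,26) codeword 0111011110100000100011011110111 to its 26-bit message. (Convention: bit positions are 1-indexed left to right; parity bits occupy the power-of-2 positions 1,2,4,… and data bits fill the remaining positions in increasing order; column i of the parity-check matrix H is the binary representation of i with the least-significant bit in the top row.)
Parity bits occupy power-of-2 positions; data bits are at positions {3,5,6,7,9,10,11,12,13,14,15,17,18,19,20,21,22,23,24,25,26,27,28,29,30,31} (1-indexed).
Extract: c[3]=1 c[5]=0 c[6]=1 c[7]=1 c[9]=1 c[10]=0 c[11]=1 c[12]=0 c[13]=0 c[14]=0 c[15]=0 c[17]=1 c[18]=0 c[19]=0 c[20]=0 c[21]=1 c[22]=1 c[23]=0 c[24]=1 c[25]=1 c[26]=1 c[27]=1 c[28]=0 c[29]=1 c[30]=1 c[31]=1
Data = 10111010000100011011110111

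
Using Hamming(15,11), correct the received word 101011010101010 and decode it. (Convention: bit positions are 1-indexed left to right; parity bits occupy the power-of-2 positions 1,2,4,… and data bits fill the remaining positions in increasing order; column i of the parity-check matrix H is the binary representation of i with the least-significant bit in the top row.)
Syndrome s = H · r^T (mod 2), r = 101011010101010:
  s[0] = (101010101010101)·(101011010101010) mod 2 = 1+0+1+0+1+0+0+0+0+0+0+0+0+0+0 mod 2 = 1
  s[1] = (011001100110011)·(101011010101010) mod 2 = 0+0+1+0+0+1+0+0+0+1+0+0+0+1+0 mod 2 = 0
  s[2] = (000111100001111)·(101011010101010) mod 2 = 0+0+0+0+1+1+0+0+0+0+0+1+0+1+0 mod 2 = 0
  s[3] = (000000011111111)·(101011010101010) mod 2 = 0+0+0+0+0+0+0+1+0+1+0+1+0+1+0 mod 2 = 0
Syndrome = 1000
Column 1 of H equals this syndrome → error at bit 1 (1-indexed).
Flip bit 1: 101011010101010 → 001011010101010
Extract data bits at positions {3,5,6,7,9,10,11,12,13,14,15}: 11100101010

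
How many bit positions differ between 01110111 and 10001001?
XOR = 11111110, count of 1s = 7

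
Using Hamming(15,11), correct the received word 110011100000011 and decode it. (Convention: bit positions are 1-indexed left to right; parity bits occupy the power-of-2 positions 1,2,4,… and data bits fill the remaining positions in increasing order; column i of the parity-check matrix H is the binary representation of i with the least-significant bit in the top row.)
Syndrome s = H · r^T (mod 2), r = 110011100000011:
  s[0] = (101010101010101)·(110011100000011) mod 2 = 1+0+0+0+1+0+1+0+0+0+0+0+0+0+1 mod 2 = 0
  s[1] = (011001100110011)·(110011100000011) mod 2 = 0+1+0+0+0+1+1+0+0+0+0+0+0+1+1 mod 2 = 1
  s[2] = (000111100001111)·(110011100000011) mod 2 = 0+0+0+0+1+1+1+0+0+0+0+0+0+1+1 mod 2 = 1
  s[3] = (000000011111111)·(110011100000011) mod 2 = 0+0+0+0+0+0+0+0+0+0+0+0+0+1+1 mod 2 = 0
Syndrome = 0110
Column 6 of H equals this syndrome → error at bit 6 (1-indexed).
Flip bit 6: 110011100000011 → 110010100000011
Extract data bits at positions {3,5,6,7,9,10,11,12,13,14,15}: 01010000011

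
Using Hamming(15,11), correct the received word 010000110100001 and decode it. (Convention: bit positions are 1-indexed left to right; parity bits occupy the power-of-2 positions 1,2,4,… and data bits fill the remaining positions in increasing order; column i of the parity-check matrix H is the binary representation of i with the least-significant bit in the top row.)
Syndrome s = H · r^T (mod 2), r = 010000110100001:
  s[0] = (101010101010101)·(010000110100001) mod 2 = 0+0+0+0+0+0+1+0+0+0+0+0+0+0+1 mod 2 = 0
  s[1] = (011001100110011)·(010000110100001) mod 2 = 0+1+0+0+0+0+1+0+0+1+0+0+0+0+1 mod 2 = 0
  s[2] = (000111100001111)·(010000110100001) mod 2 = 0+0+0+0+0+0+1+0+0+0+0+0+0+0+1 mod 2 = 0
  s[3] = (000000011111111)·(010000110100001) mod 2 = 0+0+0+0+0+0+0+1+0+1+0+0+0+0+1 mod 2 = 1
Syndrome = 0001
Column 8 of H equals this syndrome → error at bit 8 (1-indexed).
Flip bit 8: 010000110100001 → 010000100100001
Extract data bits at positions {3,5,6,7,9,10,11,12,13,14,15}: 00010100001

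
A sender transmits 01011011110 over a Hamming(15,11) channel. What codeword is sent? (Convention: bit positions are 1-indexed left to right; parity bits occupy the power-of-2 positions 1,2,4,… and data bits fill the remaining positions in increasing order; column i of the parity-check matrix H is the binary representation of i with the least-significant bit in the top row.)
Codeword c = d · G (mod 2), d = 01011011110:
  c[0] = d·G[:,0] = (01011011110)·(11011010101) mod 2 = 0+1+0+1+1+0+1+0+1+0+0 mod 2 = 1
  c[1] = d·G[:,1] = (01011011110)·(10110110011) mod 2 = 0+0+0+1+0+0+1+0+0+1+0 mod 2 = 1
  c[2] = d·G[:,2] = (01011011110)·(10000000000) mod 2 = 0+0+0+0+0+0+0+0+0+0+0 mod 2 = 0
  c[3] = d·G[:,3] = (01011011110)·(01110001111) mod 2 = 0+1+0+1+0+0+0+1+1+1+0 mod 2 = 1
  c[4] = d·G[:,4] = (01011011110)·(01000000000) mod 2 = 0+1+0+0+0+0+0+0+0+0+0 mod 2 = 1
  c[5] = d·G[:,5] = (01011011110)·(00100000000) mod 2 = 0+0+0+0+0+0+0+0+0+0+0 mod 2 = 0
  c[6] = d·G[:,6] = (01011011110)·(00010000000) mod 2 = 0+0+0+1+0+0+0+0+0+0+0 mod 2 = 1
  c[7] = d·G[:,7] = (01011011110)·(00001111111) mod 2 = 0+0+0+0+1+0+1+1+1+1+0 mod 2 = 1
  c[8] = d·G[:,8] = (01011011110)·(00001000000) mod 2 = 0+0+0+0+1+0+0+0+0+0+0 mod 2 = 1
  c[9] = d·G[:,9] = (01011011110)·(00000100000) mod 2 = 0+0+0+0+0+0+0+0+0+0+0 mod 2 = 0
  c[10] = d·G[:,10] = (01011011110)·(00000010000) mod 2 = 0+0+0+0+0+0+1+0+0+0+0 mod 2 = 1
  c[11] = d·G[:,11] = (01011011110)·(00000001000) mod 2 = 0+0+0+0+0+0+0+1+0+0+0 mod 2 = 1
  c[12] = d·G[:,12] = (01011011110)·(00000000100) mod 2 = 0+0+0+0+0+0+0+0+1+0+0 mod 2 = 1
  c[13] = d·G[:,13] = (01011011110)·(00000000010) mod 2 = 0+0+0+0+0+0+0+0+0+1+0 mod 2 = 1
  c[14] = d·G[:,14] = (01011011110)·(00000000001) mod 2 = 0+0+0+0+0+0+0+0+0+0+0 mod 2 = 0
Codeword = 110110111011110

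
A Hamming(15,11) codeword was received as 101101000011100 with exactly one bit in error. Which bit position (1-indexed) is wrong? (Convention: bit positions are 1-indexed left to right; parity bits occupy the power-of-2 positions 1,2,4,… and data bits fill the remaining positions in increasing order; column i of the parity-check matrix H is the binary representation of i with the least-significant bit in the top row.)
Syndrome s = H · r^T (mod 2), r = 101101000011100:
  s[0] = (101010101010101)·(101101000011100) mod 2 = 1+0+1+0+0+0+0+0+0+0+1+0+1+0+0 mod 2 = 0
  s[1] = (011001100110011)·(101101000011100) mod 2 = 0+0+1+0+0+1+0+0+0+0+1+0+0+0+0 mod 2 = 1
  s[2] = (000111100001111)·(101101000011100) mod 2 = 0+0+0+1+0+1+0+0+0+0+0+1+1+0+0 mod 2 = 0
  s[3] = (000000011111111)·(101101000011100) mod 2 = 0+0+0+0+0+0+0+0+0+0+1+1+1+0+0 mod 2 = 1
Syndrome = 0101
Column i of H is the binary representation of i, so the syndrome is the binary index of the flipped bit.
Read s = 0101 with s[0] as LSB: 0·2^0 + 1·2^1 + 0·2^2 + 1·2^3 = 10.
Error is at bit position 10.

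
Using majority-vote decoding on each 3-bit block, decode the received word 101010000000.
Split into 3-bit blocks and majority-vote each:
  block 1 = 101: 2 ones, 1 zeros → 1
  block 2 = 010: 1 ones, 2 zeros → 0
  block 3 = 000: 0 ones, 3 zeros → 0
  block 4 = 000: 0 ones, 3 zeros → 0
Decoded = 1000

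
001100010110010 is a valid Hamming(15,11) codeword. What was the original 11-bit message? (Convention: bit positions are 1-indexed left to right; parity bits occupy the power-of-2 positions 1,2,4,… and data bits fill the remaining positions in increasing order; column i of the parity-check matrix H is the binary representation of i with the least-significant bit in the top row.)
Parity bits occupy power-of-2 positions; data bits are at positions {3,5,6,7,9,10,11,12,13,14,15} (1-indexed).
Extract: c[3]=1 c[5]=0 c[6]=0 c[7]=0 c[9]=0 c[10]=1 c[11]=1 c[12]=0 c[13]=0 c[14]=1 c[15]=0
Data = 10000110010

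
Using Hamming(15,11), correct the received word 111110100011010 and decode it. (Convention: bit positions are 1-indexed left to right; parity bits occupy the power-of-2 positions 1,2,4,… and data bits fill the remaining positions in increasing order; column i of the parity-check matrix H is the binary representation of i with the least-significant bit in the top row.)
Syndrome s = H · r^T (mod 2), r = 111110100011010:
  s[0] = (101010101010101)·(111110100011010) mod 2 = 1+0+1+0+1+0+1+0+0+0+1+0+0+0+0 mod 2 = 1
  s[1] = (011001100110011)·(111110100011010) mod 2 = 0+1+1+0+0+0+1+0+0+0+1+0+0+1+0 mod 2 = 1
  s[2] = (000111100001111)·(111110100011010) mod 2 = 0+0+0+1+1+0+1+0+0+0+0+1+0+1+0 mod 2 = 1
  s[3] = (000000011111111)·(111110100011010) mod 2 = 0+0+0+0+0+0+0+0+0+0+1+1+0+1+0 mod 2 = 1
Syndrome = 1111
Column 15 of H equals this syndrome → error at bit 15 (1-indexed).
Flip bit 15: 111110100011010 → 111110100011011
Extract data bits at positions {3,5,6,7,9,10,11,12,13,14,15}: 11010011011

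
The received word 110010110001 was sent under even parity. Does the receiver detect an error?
Sum of received bits: 1+1+0+0+1+0+1+1+0+0+0+1 = 6; 6 mod 2 = 0. Result is 0 → no error detected.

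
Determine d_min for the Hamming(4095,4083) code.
d_min = 3 (every single-error-correcting Hamming code has d_min = 3).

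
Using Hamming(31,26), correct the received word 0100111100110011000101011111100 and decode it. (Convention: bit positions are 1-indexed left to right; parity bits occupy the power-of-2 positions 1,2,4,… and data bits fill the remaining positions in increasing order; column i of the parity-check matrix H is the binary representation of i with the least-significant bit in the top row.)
Syndrome s = H · r^T (mod 2), r = 0100111100110011000101011111100:
  s[0] = (1010101010101010101010101010101)·(0100111100110011000101011111100) mod 2 = 0+0+0+0+1+0+1+0+0+0+1+0+0+0+1+0+0+0+0+0+0+0+0+0+1+0+1+0+1+0+0 mod 2 = 1
  s[1] = (0110011001100110011001100110011)·(0100111100110011000101011111100) mod 2 = 0+1+0+0+0+1+1+0+0+0+1+0+0+0+1+0+0+0+0+0+0+1+0+0+0+1+1+0+0+0+0 mod 2 = 0
  s[2] = (0001111000011110000111100001111)·(0100111100110011000101011111100) mod 2 = 0+0+0+0+1+1+1+0+0+0+0+1+0+0+1+0+0+0+0+1+0+1+0+0+0+0+0+1+1+0+0 mod 2 = 1
  s[3] = (0000000111111110000000011111111)·(0100111100110011000101011111100) mod 2 = 0+0+0+0+0+0+0+1+0+0+1+1+0+0+1+0+0+0+0+0+0+0+0+1+1+1+1+1+1+0+0 mod 2 = 0
  s[4] = (0000000000000001111111111111111)·(0100111100110011000101011111100) mod 2 = 0+0+0+0+0+0+0+0+0+0+0+0+0+0+0+1+0+0+0+1+0+1+0+1+1+1+1+1+1+0+0 mod 2 = 1
Syndrome = 10101
Column 21 of H equals this syndrome → error at bit 21 (1-indexed).
Flip bit 21: 0100111100110011000101011111100 → 0100111100110011000111011111100
Extract data bits at positions {3,5,6,7,9,10,11,12,13,14,15,17,18,19,20,21,22,23,24,25,26,27,28,29,30,31}: 01110011001000111011111100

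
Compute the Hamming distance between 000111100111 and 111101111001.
XOR = 111010011110, count of 1s = 8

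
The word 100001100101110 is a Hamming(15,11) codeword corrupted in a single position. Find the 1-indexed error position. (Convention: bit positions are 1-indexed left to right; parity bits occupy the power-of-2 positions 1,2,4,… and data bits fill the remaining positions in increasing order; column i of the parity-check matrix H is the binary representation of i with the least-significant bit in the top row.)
Syndrome s = H · r^T (mod 2), r = 100001100101110:
  s[0] = (101010101010101)·(100001100101110) mod 2 = 1+0+0+0+0+0+1+0+0+0+0+0+1+0+0 mod 2 = 1
  s[1] = (011001100110011)·(100001100101110) mod 2 = 0+0+0+0+0+1+1+0+0+1+0+0+0+1+0 mod 2 = 0
  s[2] = (000111100001111)·(100001100101110) mod 2 = 0+0+0+0+0+1+1+0+0+0+0+1+1+1+0 mod 2 = 1
  s[3] = (000000011111111)·(100001100101110) mod 2 = 0+0+0+0+0+0+0+0+0+1+0+1+1+1+0 mod 2 = 0
Syndrome = 1010
Column i of H is the binary representation of i, so the syndrome is the binary index of the flipped bit.
Read s = 1010 with s[0] as LSB: 1·2^0 + 0·2^1 + 1·2^2 + 0·2^3 = 5.
Error is at bit position 5.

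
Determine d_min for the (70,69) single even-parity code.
d_min = 2 (flipping one data bit also flips the parity bit, so the two closest codewords differ in exactly 2 positions).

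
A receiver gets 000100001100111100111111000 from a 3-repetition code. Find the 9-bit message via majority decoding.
Split into 3-bit blocks and majority-vote each:
  block 1 = 000: 0 ones, 3 zeros → 0
  block 2 = 100: 1 ones, 2 zeros → 0
  block 3 = 001: 1 ones, 2 zeros → 0
  block 4 = 100: 1 ones, 2 zeros → 0
  block 5 = 111: 3 ones, 0 zeros → 1
  block 6 = 100: 1 ones, 2 zeros → 0
  block 7 = 111: 3 ones, 0 zeros → 1
  block 8 = 111: 3 ones, 0 zeros → 1
  block 9 = 000: 0 ones, 3 zeros → 0
Decoded = 000010110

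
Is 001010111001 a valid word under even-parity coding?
Sum of all bits: 0+0+1+0+1+0+1+1+1+0+0+1 = 6; 6 mod 2 = 0. Result is 0 → valid parity.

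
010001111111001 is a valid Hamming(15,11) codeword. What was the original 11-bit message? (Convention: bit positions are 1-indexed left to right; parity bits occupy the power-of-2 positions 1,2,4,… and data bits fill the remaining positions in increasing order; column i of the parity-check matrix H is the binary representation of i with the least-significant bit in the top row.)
Parity bits occupy power-of-2 positions; data bits are at positions {3,5,6,7,9,10,11,12,13,14,15} (1-indexed).
Extract: c[3]=0 c[5]=0 c[6]=1 c[7]=1 c[9]=1 c[10]=1 c[11]=1 c[12]=1 c[13]=0 c[14]=0 c[15]=1
Data = 00111111001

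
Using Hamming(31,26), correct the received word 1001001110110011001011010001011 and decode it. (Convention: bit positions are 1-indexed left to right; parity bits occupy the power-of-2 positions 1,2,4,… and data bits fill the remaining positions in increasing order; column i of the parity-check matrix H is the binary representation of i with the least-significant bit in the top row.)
Syndrome s = H · r^T (mod 2), r = 1001001110110011001011010001011:
  s[0] = (1010101010101010101010101010101)·(1001001110110011001011010001011) mod 2 = 1+0+0+0+0+0+1+0+1+0+1+0+0+0+1+0+0+0+1+0+1+0+0+0+0+0+0+0+0+0+1 mod 2 = 0
  s[1] = (0110011001100110011001100110011)·(1001001110110011001011010001011) mod 2 = 0+0+0+0+0+0+1+0+0+0+1+0+0+0+1+0+0+0+1+0+0+1+0+0+0+0+0+0+0+1+1 mod 2 = 1
  s[2] = (0001111000011110000111100001111)·(1001001110110011001011010001011) mod 2 = 0+0+0+1+0+0+1+0+0+0+0+1+0+0+1+0+0+0+0+0+1+1+0+0+0+0+0+1+0+1+1 mod 2 = 1
  s[3] = (0000000111111110000000011111111)·(1001001110110011001011010001011) mod 2 = 0+0+0+0+0+0+0+1+1+0+1+1+0+0+1+0+0+0+0+0+0+0+0+1+0+0+0+1+0+1+1 mod 2 = 1
  s[4] = (0000000000000001111111111111111)·(1001001110110011001011010001011) mod 2 = 0+0+0+0+0+0+0+0+0+0+0+0+0+0+0+1+0+0+1+0+1+1+0+1+0+0+0+1+0+1+1 mod 2 = 0
Syndrome = 01110
Column 14 of H equals this syndrome → error at bit 14 (1-indexed).
Flip bit 14: 1001001110110011001011010001011 → 1001001110110111001011010001011
Extract data bits at positions {3,5,6,7,9,10,11,12,13,14,15,17,18,19,20,21,22,23,24,25,26,27,28,29,30,31}: 00011011011001011010001011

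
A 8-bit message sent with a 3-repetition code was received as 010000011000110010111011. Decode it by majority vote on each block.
Split into 3-bit blocks and majority-vote each:
  block 1 = 010: 1 ones, 2 zeros → 0
  block 2 = 000: 0 ones, 3 zeros → 0
  block 3 = 011: 2 ones, 1 zeros → 1
  block 4 = 000: 0 ones, 3 zeros → 0
  block 5 = 110: 2 ones, 1 zeros → 1
  block 6 = 010: 1 ones, 2 zeros → 0
  block 7 = 111: 3 ones, 0 zeros → 1
  block 8 = 011: 2 ones, 1 zeros → 1
Decoded = 00101011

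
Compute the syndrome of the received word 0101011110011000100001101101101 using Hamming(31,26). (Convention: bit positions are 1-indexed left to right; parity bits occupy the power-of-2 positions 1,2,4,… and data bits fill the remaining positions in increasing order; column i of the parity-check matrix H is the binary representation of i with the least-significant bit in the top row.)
Syndrome s = H · r^T (mod 2), r = 0101011110011000100001101101101:
  s[0] = (1010101010101010101010101010101)·(0101011110011000100001101101101) mod 2 = 0+0+0+0+0+0+1+0+1+0+0+0+1+0+0+0+1+0+0+0+0+0+1+0+1+0+0+0+1+0+1 mod 2 = 0
  s[1] = (0110011001100110011001100110011)·(0101011110011000100001101101101) mod 2 = 0+1+0+0+0+1+1+0+0+0+0+0+0+0+0+0+0+0+0+0+0+1+1+0+0+1+0+0+0+0+1 mod 2 = 1
  s[2] = (0001111000011110000111100001111)·(0101011110011000100001101101101) mod 2 = 0+0+0+1+0+1+1+0+0+0+0+1+1+0+0+0+0+0+0+0+0+1+1+0+0+0+0+1+1+0+1 mod 2 = 0
  s[3] = (0000000111111110000000011111111)·(0101011110011000100001101101101) mod 2 = 0+0+0+0+0+0+0+1+1+0+0+1+1+0+0+0+0+0+0+0+0+0+0+0+1+1+0+1+1+0+1 mod 2 = 1
  s[4] = (0000000000000001111111111111111)·(0101011110011000100001101101101) mod 2 = 0+0+0+0+0+0+0+0+0+0+0+0+0+0+0+0+1+0+0+0+0+1+1+0+1+1+0+1+1+0+1 mod 2 = 0
Syndrome = 01010
Non-zero syndrome: error at position 10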